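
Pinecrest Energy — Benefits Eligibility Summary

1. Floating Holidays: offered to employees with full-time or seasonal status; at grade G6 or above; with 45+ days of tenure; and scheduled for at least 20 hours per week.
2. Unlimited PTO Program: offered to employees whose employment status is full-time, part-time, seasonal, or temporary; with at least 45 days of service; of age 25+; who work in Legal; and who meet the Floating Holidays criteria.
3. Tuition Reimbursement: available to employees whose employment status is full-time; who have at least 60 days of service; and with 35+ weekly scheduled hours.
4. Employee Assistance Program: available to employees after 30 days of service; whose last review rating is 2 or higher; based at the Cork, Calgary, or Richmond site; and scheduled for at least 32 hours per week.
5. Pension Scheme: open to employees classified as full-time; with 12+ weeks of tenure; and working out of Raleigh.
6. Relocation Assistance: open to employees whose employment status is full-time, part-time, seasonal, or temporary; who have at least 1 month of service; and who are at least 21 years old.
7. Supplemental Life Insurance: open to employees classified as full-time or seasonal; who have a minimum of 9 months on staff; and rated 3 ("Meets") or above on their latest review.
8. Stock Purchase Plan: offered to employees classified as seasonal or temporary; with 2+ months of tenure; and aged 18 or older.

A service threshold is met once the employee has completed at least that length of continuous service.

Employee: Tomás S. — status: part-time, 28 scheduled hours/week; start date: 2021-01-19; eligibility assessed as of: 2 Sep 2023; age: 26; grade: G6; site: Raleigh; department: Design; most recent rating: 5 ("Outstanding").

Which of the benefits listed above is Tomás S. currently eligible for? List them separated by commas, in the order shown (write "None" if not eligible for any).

Relocation Assistance

Service from 2021-01-19 to 2 Sep 2023: 956 days.
Floating Holidays — status part-time ✗ (requires full-time or seasonal) → not eligible.
Unlimited PTO Program — status part-time ✓; service 956 days ≥ 45 days ✓; age 26 ≥ 25 ✓; dept Design ✗ → not eligible.
Tuition Reimbursement — status part-time ✗ (requires full-time) → not eligible.
Employee Assistance Program — service 956 days ≥ 30 days ✓; rating 5 ≥ 2 ✓; site Raleigh ✗ (not Cork, Calgary, or Richmond) → not eligible.
Pension Scheme — status part-time ✗ (requires full-time) → not eligible.
Relocation Assistance — status part-time ✓; service 956 days ≥ 1 month (≈30 days) ✓; age 26 ≥ 21 ✓ → eligible.
Supplemental Life Insurance — status part-time ✗ (requires full-time or seasonal) → not eligible.
Stock Purchase Plan — status part-time ✗ (requires seasonal or temporary) → not eligible.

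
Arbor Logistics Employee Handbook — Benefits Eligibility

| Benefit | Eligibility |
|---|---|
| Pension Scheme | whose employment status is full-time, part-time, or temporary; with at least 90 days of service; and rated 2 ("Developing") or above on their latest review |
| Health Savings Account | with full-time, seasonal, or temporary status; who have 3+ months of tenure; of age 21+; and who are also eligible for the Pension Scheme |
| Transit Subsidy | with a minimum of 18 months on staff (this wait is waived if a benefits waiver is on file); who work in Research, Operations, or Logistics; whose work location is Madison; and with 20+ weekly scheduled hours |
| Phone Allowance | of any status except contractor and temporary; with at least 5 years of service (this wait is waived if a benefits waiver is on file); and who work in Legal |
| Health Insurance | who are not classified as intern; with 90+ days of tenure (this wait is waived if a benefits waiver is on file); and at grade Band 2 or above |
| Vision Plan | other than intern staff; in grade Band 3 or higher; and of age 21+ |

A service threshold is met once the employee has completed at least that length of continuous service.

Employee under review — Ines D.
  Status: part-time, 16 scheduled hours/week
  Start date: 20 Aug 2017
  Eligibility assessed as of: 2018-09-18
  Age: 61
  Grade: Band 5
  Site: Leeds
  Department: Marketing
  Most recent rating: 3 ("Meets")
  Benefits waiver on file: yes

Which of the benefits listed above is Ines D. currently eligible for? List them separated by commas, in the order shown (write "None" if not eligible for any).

Pension Scheme, Health Insurance, Vision Plan

Service from 20 Aug 2017 to 2018-09-18: 394 days.
Pension Scheme — status part-time ✓; service 394 days ≥ 90 days ✓; rating 3 ≥ 2 ✓ → eligible.
Health Savings Account — status part-time ✗ (requires full-time, seasonal, or temporary) → not eligible.
Transit Subsidy — benefits waiver on file ✓; dept Marketing ✗ → not eligible.
Phone Allowance — status part-time ✓ (not excluded); benefits waiver on file ✓; dept Marketing ✗ → not eligible.
Health Insurance — status part-time ✓ (not excluded); benefits waiver on file ✓; grade Band 5 ≥ Band 2 ✓ → eligible.
Vision Plan — status part-time ✓ (not excluded); grade Band 5 ≥ Band 3 ✓; age 61 ≥ 21 ✓ → eligible.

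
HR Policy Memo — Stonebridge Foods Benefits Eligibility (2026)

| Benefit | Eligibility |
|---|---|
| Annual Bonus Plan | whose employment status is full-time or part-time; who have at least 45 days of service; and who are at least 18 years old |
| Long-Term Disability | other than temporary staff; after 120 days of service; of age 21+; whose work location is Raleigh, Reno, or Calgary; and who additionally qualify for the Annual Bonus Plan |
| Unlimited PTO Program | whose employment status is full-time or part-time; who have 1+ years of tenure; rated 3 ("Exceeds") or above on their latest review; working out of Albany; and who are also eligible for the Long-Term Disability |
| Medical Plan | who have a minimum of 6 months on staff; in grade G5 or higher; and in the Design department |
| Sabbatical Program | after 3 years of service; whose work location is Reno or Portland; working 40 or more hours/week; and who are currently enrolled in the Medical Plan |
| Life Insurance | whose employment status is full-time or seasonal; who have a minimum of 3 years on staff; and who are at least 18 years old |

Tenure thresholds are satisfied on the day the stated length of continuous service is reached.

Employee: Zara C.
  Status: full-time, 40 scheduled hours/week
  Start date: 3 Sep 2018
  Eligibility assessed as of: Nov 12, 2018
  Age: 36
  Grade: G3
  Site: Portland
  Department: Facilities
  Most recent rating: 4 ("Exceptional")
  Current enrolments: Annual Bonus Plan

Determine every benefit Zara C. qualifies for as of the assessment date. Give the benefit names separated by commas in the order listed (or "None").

Annual Bonus Plan

Service from 3 Sep 2018 to Nov 12, 2018: 70 days.
Annual Bonus Plan — status full-time ✓; service 70 days ≥ 45 days ✓; age 36 ≥ 18 ✓ → eligible.
Long-Term Disability — status full-time ✓ (not excluded); service 70 days < 120 days ✗ → not eligible.
Unlimited PTO Program — status full-time ✓; service 70 days < 1 year (≈365 days) ✗ → not eligible.
Medical Plan — service 70 days < 6 months (≈180 days) ✗ → not eligible.
Sabbatical Program — service 70 days < 3 years (≈1095 days) ✗ → not eligible.
Life Insurance — status full-time ✓; service 70 days < 3 years (≈1095 days) ✗ → not eligible.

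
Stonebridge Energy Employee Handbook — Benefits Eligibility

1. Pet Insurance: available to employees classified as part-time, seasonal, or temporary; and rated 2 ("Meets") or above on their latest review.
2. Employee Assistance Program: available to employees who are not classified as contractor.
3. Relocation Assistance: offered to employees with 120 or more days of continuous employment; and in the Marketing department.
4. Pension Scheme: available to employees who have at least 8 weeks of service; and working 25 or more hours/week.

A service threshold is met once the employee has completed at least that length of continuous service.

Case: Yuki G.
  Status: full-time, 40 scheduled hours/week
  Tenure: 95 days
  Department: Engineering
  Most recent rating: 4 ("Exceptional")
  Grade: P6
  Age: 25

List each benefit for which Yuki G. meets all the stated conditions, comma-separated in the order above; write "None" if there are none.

Pet Insurance — status full-time ✗ (requires part-time, seasonal, or temporary) → not eligible.
Employee Assistance Program — status full-time ✓ (not excluded) → eligible.
Relocation Assistance — service 95 days < 120 days ✗ → not eligible.
Pension Scheme — service 95 days ≥ 8 weeks (≈56 days) ✓; 40 hrs/wk ≥ 25 ✓ → eligible.

Employee Assistance Program, Pension Scheme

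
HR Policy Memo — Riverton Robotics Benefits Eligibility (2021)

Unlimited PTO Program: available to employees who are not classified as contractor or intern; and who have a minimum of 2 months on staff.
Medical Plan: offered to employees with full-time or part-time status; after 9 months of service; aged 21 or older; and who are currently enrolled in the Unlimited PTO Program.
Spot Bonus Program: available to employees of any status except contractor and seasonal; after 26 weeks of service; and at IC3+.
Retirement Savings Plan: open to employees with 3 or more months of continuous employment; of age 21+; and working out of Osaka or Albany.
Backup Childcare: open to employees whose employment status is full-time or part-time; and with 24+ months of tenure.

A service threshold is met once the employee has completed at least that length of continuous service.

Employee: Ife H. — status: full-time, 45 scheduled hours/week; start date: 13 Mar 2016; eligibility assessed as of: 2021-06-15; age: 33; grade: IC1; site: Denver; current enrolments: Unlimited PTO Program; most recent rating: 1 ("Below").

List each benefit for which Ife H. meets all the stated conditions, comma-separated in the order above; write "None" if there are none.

Unlimited PTO Program, Medical Plan, Backup Childcare

Service from 13 Mar 2016 to 2021-06-15: 1920 days.
Unlimited PTO Program — status full-time ✓ (not excluded); service 1920 days ≥ 2 months (≈60 days) ✓ → eligible.
Medical Plan — status full-time ✓; service 1920 days ≥ 9 months (≈270 days) ✓; age 33 ≥ 21 ✓; enrolled in Unlimited PTO Program ✓ → eligible.
Spot Bonus Program — status full-time ✓ (not excluded); service 1920 days ≥ 26 weeks (≈182 days) ✓; grade IC1 < IC3 ✗ → not eligible.
Retirement Savings Plan — service 1920 days ≥ 3 months (≈90 days) ✓; age 33 ≥ 21 ✓; site Denver ✗ (not Osaka or Albany) → not eligible.
Backup Childcare — status full-time ✓; service 1920 days ≥ 24 months (≈720 days) ✓ → eligible.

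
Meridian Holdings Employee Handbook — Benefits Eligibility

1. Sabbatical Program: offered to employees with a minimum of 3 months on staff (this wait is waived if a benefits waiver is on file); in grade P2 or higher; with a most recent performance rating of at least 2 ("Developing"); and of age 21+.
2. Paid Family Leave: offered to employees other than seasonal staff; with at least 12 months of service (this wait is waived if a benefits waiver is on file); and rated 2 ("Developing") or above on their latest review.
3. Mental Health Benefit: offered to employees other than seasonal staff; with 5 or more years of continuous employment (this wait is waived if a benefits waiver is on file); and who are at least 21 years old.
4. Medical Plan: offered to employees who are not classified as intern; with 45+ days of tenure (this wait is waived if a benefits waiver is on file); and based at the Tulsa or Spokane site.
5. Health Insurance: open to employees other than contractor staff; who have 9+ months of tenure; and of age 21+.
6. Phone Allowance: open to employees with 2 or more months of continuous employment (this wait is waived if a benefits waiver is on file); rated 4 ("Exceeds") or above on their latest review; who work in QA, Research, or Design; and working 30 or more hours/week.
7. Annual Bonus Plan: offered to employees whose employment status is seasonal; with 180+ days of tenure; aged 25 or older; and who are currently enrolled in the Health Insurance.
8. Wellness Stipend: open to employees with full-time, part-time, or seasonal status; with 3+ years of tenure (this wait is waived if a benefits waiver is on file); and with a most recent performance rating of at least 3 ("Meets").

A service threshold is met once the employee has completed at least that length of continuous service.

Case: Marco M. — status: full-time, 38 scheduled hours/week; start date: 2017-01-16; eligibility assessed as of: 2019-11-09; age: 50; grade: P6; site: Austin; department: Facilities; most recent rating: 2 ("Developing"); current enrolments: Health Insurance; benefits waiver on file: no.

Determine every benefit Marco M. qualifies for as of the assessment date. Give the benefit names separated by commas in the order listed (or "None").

Service from 2017-01-16 to 2019-11-09: 1027 days.
Sabbatical Program — no waiver, service 1027 days ≥ 3 months (≈90 days) ✓; grade P6 ≥ P2 ✓; rating 2 ≥ 2 ✓; age 50 ≥ 21 ✓ → eligible.
Paid Family Leave — status full-time ✓ (not excluded); no waiver, service 1027 days ≥ 12 months (≈360 days) ✓; rating 2 ≥ 2 ✓ → eligible.
Mental Health Benefit — status full-time ✓ (not excluded); no waiver, service 1027 days < 5 years (≈1825 days) ✗ → not eligible.
Medical Plan — status full-time ✓ (not excluded); no waiver, service 1027 days ≥ 45 days ✓; site Austin ✗ (not Tulsa or Spokane) → not eligible.
Health Insurance — status full-time ✓ (not excluded); service 1027 days ≥ 9 months (≈270 days) ✓; age 50 ≥ 21 ✓ → eligible.
Phone Allowance — no waiver, service 1027 days ≥ 2 months (≈60 days) ✓; rating 2 < 4 ✗ → not eligible.
Annual Bonus Plan — status full-time ✗ (requires seasonal) → not eligible.
Wellness Stipend — status full-time ✓; no waiver, service 1027 days < 3 years (≈1095 days) ✗ → not eligible.

Sabbatical Program, Paid Family Leave, Health Insurance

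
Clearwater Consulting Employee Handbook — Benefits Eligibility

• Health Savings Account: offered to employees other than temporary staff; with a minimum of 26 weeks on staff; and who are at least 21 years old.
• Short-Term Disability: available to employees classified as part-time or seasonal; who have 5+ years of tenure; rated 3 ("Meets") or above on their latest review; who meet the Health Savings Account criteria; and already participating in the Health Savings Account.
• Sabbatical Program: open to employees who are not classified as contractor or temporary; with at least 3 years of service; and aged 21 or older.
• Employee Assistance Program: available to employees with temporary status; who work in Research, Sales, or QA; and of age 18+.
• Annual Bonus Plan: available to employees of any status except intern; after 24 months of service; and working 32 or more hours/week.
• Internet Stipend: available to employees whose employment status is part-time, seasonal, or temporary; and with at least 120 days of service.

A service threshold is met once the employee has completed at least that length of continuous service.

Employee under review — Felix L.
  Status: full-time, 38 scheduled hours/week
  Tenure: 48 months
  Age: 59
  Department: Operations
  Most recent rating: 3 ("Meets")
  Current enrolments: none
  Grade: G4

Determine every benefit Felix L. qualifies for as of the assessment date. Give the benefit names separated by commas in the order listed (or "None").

Health Savings Account, Sabbatical Program, Annual Bonus Plan

Health Savings Account — status full-time ✓ (not excluded); service 48 months ≥ 26 weeks (≈182 days) ✓; age 59 ≥ 21 ✓ → eligible.
Short-Term Disability — status full-time ✗ (requires part-time or seasonal) → not eligible.
Sabbatical Program — status full-time ✓ (not excluded); service 48 months ≥ 3 years (≈1095 days) ✓; age 59 ≥ 21 ✓ → eligible.
Employee Assistance Program — status full-time ✗ (requires temporary) → not eligible.
Annual Bonus Plan — status full-time ✓ (not excluded); service 48 months ≥ 24 months ✓; 38 hrs/wk ≥ 32 ✓ → eligible.
Internet Stipend — status full-time ✗ (requires part-time, seasonal, or temporary) → not eligible.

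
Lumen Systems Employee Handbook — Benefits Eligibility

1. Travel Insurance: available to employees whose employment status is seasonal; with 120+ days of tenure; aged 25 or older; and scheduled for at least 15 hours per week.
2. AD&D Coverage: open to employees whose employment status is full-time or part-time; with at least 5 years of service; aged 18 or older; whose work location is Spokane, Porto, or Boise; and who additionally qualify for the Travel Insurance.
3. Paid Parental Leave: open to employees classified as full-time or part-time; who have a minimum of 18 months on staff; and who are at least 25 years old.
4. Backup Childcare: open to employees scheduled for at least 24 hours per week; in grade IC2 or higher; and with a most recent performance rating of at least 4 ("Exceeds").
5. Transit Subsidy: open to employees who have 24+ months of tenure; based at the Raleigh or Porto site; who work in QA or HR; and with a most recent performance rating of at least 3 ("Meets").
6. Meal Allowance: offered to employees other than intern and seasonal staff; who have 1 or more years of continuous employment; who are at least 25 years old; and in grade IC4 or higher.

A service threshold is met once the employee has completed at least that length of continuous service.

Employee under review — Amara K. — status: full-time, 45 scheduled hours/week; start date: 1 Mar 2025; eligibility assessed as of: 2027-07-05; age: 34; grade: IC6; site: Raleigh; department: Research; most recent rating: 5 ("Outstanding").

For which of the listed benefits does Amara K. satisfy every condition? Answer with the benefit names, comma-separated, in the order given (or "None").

Paid Parental Leave, Backup Childcare, Meal Allowance

Service from 1 Mar 2025 to 2027-07-05: 856 days.
Travel Insurance — status full-time ✗ (requires seasonal) → not eligible.
AD&D Coverage — status full-time ✓; service 856 days < 5 years (≈1825 days) ✗ → not eligible.
Paid Parental Leave — status full-time ✓; service 856 days ≥ 18 months (≈540 days) ✓; age 34 ≥ 25 ✓ → eligible.
Backup Childcare — 45 hrs/wk ≥ 24 ✓; grade IC6 ≥ IC2 ✓; rating 5 ≥ 4 ✓ → eligible.
Transit Subsidy — service 856 days ≥ 24 months (≈720 days) ✓; site Raleigh ✓; dept Research ✗ → not eligible.
Meal Allowance — status full-time ✓ (not excluded); service 856 days ≥ 1 year (≈365 days) ✓; age 34 ≥ 25 ✓; grade IC6 ≥ IC4 ✓ → eligible.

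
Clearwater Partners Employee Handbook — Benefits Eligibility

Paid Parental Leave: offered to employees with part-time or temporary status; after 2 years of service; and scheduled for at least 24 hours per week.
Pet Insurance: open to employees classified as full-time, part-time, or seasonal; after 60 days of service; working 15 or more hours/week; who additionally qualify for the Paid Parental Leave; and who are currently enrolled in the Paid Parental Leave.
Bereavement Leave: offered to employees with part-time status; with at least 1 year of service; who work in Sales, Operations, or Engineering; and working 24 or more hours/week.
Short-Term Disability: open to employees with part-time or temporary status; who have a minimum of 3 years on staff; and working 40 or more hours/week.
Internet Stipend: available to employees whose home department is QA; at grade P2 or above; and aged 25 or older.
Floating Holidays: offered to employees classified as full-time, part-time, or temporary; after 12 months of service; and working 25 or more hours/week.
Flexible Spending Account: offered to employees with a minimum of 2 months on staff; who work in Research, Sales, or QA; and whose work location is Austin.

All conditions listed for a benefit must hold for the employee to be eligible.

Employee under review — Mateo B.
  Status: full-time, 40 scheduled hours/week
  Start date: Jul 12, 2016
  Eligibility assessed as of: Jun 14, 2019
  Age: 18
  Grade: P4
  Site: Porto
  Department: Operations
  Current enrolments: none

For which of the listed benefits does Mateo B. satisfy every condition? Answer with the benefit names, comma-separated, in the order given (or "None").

Floating Holidays

Service from Jul 12, 2016 to Jun 14, 2019: 1067 days.
Paid Parental Leave — status full-time ✗ (requires part-time or temporary) → not eligible.
Pet Insurance — status full-time ✓; service 1067 days ≥ 60 days ✓; 40 hrs/wk ≥ 15 ✓; not eligible for Paid Parental Leave ✗ → not eligible.
Bereavement Leave — status full-time ✗ (requires part-time) → not eligible.
Short-Term Disability — status full-time ✗ (requires part-time or temporary) → not eligible.
Internet Stipend — dept Operations ✗ → not eligible.
Floating Holidays — status full-time ✓; service 1067 days ≥ 12 months (≈360 days) ✓; 40 hrs/wk ≥ 25 ✓ → eligible.
Flexible Spending Account — service 1067 days ≥ 2 months (≈60 days) ✓; dept Operations ✗ → not eligible.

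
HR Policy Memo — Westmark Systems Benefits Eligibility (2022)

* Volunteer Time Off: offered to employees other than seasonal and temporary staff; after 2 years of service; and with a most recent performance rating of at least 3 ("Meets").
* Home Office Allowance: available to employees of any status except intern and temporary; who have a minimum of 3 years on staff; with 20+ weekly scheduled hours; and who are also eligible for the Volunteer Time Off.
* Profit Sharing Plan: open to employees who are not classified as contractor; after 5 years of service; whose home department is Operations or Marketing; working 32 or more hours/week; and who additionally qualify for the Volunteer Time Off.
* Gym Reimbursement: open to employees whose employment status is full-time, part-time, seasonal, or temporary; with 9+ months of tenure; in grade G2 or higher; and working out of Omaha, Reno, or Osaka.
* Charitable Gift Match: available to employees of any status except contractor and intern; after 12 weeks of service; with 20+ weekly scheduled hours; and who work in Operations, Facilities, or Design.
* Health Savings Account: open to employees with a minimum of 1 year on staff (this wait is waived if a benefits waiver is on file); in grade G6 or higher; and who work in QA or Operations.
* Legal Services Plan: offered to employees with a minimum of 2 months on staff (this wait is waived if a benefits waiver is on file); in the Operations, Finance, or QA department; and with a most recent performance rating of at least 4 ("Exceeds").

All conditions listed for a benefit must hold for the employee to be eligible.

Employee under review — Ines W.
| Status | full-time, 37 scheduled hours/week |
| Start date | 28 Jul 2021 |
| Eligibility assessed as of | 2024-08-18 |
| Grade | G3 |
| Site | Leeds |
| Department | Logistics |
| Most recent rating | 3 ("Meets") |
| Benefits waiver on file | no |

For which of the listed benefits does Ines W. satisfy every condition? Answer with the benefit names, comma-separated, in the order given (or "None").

Volunteer Time Off, Home Office Allowance

Service from 28 Jul 2021 to 2024-08-18: 1117 days.
Volunteer Time Off — status full-time ✓ (not excluded); service 1117 days ≥ 2 years (≈730 days) ✓; rating 3 ≥ 3 ✓ → eligible.
Home Office Allowance — status full-time ✓ (not excluded); service 1117 days ≥ 3 years (≈1095 days) ✓; 37 hrs/wk ≥ 20 ✓; eligible for Volunteer Time Off ✓ → eligible.
Profit Sharing Plan — status full-time ✓ (not excluded); service 1117 days < 5 years (≈1825 days) ✗ → not eligible.
Gym Reimbursement — status full-time ✓; service 1117 days ≥ 9 months (≈270 days) ✓; grade G3 ≥ G2 ✓; site Leeds ✗ (not Omaha, Reno, or Osaka) → not eligible.
Charitable Gift Match — status full-time ✓ (not excluded); service 1117 days ≥ 12 weeks (≈84 days) ✓; 37 hrs/wk ≥ 20 ✓; dept Logistics ✗ → not eligible.
Health Savings Account — no waiver, service 1117 days ≥ 1 year (≈365 days) ✓; grade G3 < G6 ✗ → not eligible.
Legal Services Plan — no waiver, service 1117 days ≥ 2 months (≈60 days) ✓; dept Logistics ✗ → not eligible.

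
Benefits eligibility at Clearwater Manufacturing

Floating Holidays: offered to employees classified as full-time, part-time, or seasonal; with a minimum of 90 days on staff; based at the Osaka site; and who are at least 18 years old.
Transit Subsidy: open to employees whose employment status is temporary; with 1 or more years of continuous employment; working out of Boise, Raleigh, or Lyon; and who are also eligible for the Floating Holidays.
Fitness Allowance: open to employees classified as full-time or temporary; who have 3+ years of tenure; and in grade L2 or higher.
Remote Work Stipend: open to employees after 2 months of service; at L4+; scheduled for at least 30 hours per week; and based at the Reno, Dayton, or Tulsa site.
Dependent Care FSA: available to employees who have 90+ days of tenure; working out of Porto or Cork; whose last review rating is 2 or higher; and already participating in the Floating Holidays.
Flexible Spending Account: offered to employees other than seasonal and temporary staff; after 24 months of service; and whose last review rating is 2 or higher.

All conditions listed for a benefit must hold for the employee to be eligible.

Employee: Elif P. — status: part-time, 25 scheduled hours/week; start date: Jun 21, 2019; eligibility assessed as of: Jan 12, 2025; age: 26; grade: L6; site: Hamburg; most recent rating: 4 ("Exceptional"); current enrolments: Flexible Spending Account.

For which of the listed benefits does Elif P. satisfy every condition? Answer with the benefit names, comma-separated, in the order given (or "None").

Flexible Spending Account

Service from Jun 21, 2019 to Jan 12, 2025: 2032 days.
Floating Holidays — status part-time ✓; service 2032 days ≥ 90 days ✓; site Hamburg ✗ (not Osaka) → not eligible.
Transit Subsidy — status part-time ✗ (requires temporary) → not eligible.
Fitness Allowance — status part-time ✗ (requires full-time or temporary) → not eligible.
Remote Work Stipend — service 2032 days ≥ 2 months (≈60 days) ✓; grade L6 ≥ L4 ✓; 25 hrs/wk < 30 ✗ → not eligible.
Dependent Care FSA — service 2032 days ≥ 90 days ✓; site Hamburg ✗ (not Porto or Cork) → not eligible.
Flexible Spending Account — status part-time ✓ (not excluded); service 2032 days ≥ 24 months (≈720 days) ✓; rating 4 ≥ 2 ✓ → eligible.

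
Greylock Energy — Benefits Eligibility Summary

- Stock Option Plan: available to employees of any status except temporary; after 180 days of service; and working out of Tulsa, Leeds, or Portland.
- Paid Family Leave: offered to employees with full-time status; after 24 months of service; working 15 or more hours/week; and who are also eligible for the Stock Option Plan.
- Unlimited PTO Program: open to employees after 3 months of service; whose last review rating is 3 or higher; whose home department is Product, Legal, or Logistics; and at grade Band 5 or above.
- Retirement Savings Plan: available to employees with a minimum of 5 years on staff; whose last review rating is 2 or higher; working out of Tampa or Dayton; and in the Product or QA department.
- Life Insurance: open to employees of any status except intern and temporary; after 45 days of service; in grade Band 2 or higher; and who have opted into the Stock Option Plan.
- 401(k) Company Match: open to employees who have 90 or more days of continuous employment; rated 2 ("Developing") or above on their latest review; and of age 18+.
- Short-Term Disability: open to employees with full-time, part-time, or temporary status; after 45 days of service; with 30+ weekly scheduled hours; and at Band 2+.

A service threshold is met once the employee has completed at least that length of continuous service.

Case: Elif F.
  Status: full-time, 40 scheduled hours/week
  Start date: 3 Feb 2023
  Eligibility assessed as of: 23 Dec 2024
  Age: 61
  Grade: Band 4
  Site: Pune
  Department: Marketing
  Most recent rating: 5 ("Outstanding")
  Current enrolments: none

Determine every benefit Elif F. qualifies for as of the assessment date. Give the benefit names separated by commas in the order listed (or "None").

Service from 3 Feb 2023 to 23 Dec 2024: 689 days.
Stock Option Plan — status full-time ✓ (not excluded); service 689 days ≥ 180 days ✓; site Pune ✗ (not Tulsa, Leeds, or Portland) → not eligible.
Paid Family Leave — status full-time ✓; service 689 days < 24 months (≈720 days) ✗ → not eligible.
Unlimited PTO Program — service 689 days ≥ 3 months (≈90 days) ✓; rating 5 ≥ 3 ✓; dept Marketing ✗ → not eligible.
Retirement Savings Plan — service 689 days < 5 years (≈1825 days) ✗ → not eligible.
Life Insurance — status full-time ✓ (not excluded); service 689 days ≥ 45 days ✓; grade Band 4 ≥ Band 2 ✓; not enrolled in Stock Option Plan ✗ → not eligible.
401(k) Company Match — service 689 days ≥ 90 days ✓; rating 5 ≥ 2 ✓; age 61 ≥ 18 ✓ → eligible.
Short-Term Disability — status full-time ✓; service 689 days ≥ 45 days ✓; 40 hrs/wk ≥ 30 ✓; grade Band 4 ≥ Band 2 ✓ → eligible.

401(k) Company Match, Short-Term Disability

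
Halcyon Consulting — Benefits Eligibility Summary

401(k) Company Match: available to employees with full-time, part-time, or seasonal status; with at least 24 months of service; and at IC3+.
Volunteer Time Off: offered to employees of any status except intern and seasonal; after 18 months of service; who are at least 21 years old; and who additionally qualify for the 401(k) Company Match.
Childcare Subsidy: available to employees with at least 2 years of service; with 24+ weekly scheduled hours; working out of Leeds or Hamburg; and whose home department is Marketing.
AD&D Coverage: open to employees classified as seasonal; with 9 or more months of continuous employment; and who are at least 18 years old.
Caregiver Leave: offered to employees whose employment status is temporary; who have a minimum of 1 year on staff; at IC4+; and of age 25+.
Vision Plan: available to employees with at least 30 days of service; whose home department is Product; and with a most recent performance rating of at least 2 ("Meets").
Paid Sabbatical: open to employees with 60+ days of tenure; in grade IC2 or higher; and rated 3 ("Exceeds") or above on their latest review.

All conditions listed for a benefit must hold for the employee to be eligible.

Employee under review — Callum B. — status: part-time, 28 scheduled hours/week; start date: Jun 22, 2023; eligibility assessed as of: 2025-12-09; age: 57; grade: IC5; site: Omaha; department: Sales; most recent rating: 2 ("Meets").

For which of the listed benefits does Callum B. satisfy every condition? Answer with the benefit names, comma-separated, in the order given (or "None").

401(k) Company Match, Volunteer Time Off

Service from Jun 22, 2023 to 2025-12-09: 901 days.
401(k) Company Match — status part-time ✓; service 901 days ≥ 24 months (≈720 days) ✓; grade IC5 ≥ IC3 ✓ → eligible.
Volunteer Time Off — status part-time ✓ (not excluded); service 901 days ≥ 18 months (≈540 days) ✓; age 57 ≥ 21 ✓; eligible for 401(k) Company Match ✓ → eligible.
Childcare Subsidy — service 901 days ≥ 2 years (≈730 days) ✓; 28 hrs/wk ≥ 24 ✓; site Omaha ✗ (not Leeds or Hamburg) → not eligible.
AD&D Coverage — status part-time ✗ (requires seasonal) → not eligible.
Caregiver Leave — status part-time ✗ (requires temporary) → not eligible.
Vision Plan — service 901 days ≥ 30 days ✓; dept Sales ✗ → not eligible.
Paid Sabbatical — service 901 days ≥ 60 days ✓; grade IC5 ≥ IC2 ✓; rating 2 < 3 ✗ → not eligible.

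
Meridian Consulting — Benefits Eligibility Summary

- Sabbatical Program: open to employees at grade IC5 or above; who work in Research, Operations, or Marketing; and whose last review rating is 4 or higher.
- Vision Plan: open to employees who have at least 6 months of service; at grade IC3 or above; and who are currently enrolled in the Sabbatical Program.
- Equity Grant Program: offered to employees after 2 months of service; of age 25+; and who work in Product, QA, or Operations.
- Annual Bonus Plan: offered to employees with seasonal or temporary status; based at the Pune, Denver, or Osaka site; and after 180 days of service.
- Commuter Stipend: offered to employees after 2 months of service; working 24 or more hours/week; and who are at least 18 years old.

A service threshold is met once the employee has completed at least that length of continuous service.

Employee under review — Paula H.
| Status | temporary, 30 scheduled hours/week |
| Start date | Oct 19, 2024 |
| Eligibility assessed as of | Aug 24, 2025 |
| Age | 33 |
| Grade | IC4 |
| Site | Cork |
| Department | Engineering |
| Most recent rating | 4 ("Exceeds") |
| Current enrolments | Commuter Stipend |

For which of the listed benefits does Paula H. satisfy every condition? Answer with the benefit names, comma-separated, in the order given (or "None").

Commuter Stipend

Service from Oct 19, 2024 to Aug 24, 2025: 309 days.
Sabbatical Program — grade IC4 < IC5 ✗ → not eligible.
Vision Plan — service 309 days ≥ 6 months (≈180 days) ✓; grade IC4 ≥ IC3 ✓; not enrolled in Sabbatical Program ✗ → not eligible.
Equity Grant Program — service 309 days ≥ 2 months (≈60 days) ✓; age 33 ≥ 25 ✓; dept Engineering ✗ → not eligible.
Annual Bonus Plan — status temporary ✓; site Cork ✗ (not Pune, Denver, or Osaka) → not eligible.
Commuter Stipend — service 309 days ≥ 2 months (≈60 days) ✓; 30 hrs/wk ≥ 24 ✓; age 33 ≥ 18 ✓ → eligible.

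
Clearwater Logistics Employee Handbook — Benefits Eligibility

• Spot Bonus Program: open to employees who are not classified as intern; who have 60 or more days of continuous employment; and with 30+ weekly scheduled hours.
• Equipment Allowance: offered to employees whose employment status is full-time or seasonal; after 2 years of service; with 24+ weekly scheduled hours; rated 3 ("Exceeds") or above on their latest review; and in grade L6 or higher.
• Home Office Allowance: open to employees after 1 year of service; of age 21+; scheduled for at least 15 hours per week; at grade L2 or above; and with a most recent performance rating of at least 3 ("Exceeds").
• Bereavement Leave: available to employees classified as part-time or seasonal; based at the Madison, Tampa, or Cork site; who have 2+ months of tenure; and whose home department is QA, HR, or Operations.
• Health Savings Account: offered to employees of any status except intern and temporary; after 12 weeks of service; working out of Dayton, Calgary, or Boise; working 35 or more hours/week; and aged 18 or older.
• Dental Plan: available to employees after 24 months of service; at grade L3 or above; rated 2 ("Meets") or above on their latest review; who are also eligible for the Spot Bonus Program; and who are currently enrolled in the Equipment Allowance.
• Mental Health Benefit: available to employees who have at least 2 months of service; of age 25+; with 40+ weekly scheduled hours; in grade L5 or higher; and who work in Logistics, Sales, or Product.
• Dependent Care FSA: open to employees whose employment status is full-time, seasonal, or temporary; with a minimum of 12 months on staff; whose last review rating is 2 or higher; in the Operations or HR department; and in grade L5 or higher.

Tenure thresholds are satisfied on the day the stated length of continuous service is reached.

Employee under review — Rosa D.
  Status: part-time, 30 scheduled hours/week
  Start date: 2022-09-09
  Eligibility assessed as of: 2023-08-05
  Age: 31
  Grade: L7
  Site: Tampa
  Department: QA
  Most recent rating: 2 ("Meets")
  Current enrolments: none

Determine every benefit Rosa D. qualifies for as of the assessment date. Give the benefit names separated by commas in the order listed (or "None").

Spot Bonus Program, Bereavement Leave

Service from 2022-09-09 to 2023-08-05: 330 days.
Spot Bonus Program — status part-time ✓ (not excluded); service 330 days ≥ 60 days ✓; 30 hrs/wk ≥ 30 ✓ → eligible.
Equipment Allowance — status part-time ✗ (requires full-time or seasonal) → not eligible.
Home Office Allowance — service 330 days < 1 year (≈365 days) ✗ → not eligible.
Bereavement Leave — status part-time ✓; site Tampa ✓; service 330 days ≥ 2 months (≈60 days) ✓; dept QA ✓ → eligible.
Health Savings Account — status part-time ✓ (not excluded); service 330 days ≥ 12 weeks (≈84 days) ✓; site Tampa ✗ (not Dayton, Calgary, or Boise) → not eligible.
Dental Plan — service 330 days < 24 months (≈720 days) ✗ → not eligible.
Mental Health Benefit — service 330 days ≥ 2 months (≈60 days) ✓; age 31 ≥ 25 ✓; 30 hrs/wk < 40 ✗ → not eligible.
Dependent Care FSA — status part-time ✗ (requires full-time, seasonal, or temporary) → not eligible.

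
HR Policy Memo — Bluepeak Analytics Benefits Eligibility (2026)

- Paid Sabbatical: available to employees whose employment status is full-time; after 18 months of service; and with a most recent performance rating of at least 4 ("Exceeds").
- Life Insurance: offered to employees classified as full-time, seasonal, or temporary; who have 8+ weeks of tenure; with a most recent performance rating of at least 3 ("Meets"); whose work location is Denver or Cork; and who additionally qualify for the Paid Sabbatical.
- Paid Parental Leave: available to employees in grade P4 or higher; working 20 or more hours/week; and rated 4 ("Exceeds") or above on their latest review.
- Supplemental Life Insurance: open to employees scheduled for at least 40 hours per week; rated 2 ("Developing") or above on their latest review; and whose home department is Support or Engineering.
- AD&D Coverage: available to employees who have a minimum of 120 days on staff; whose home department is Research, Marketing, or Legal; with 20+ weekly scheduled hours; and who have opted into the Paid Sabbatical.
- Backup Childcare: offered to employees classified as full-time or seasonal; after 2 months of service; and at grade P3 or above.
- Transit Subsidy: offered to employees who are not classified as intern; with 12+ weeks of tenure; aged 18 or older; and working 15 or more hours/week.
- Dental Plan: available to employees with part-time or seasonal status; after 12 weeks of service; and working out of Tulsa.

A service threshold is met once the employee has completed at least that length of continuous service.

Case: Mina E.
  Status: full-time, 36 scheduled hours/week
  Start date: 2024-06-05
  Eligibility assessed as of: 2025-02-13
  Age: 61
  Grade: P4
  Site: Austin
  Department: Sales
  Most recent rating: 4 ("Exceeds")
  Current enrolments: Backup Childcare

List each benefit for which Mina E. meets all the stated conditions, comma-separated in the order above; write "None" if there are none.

Service from 2024-06-05 to 2025-02-13: 253 days.
Paid Sabbatical — status full-time ✓; service 253 days < 18 months (≈540 days) ✗ → not eligible.
Life Insurance — status full-time ✓; service 253 days ≥ 8 weeks (≈56 days) ✓; rating 4 ≥ 3 ✓; site Austin ✗ (not Denver or Cork) → not eligible.
Paid Parental Leave — grade P4 ≥ P4 ✓; 36 hrs/wk ≥ 20 ✓; rating 4 ≥ 4 ✓ → eligible.
Supplemental Life Insurance — 36 hrs/wk < 40 ✗ → not eligible.
AD&D Coverage — service 253 days ≥ 120 days ✓; dept Sales ✗ → not eligible.
Backup Childcare — status full-time ✓; service 253 days ≥ 2 months (≈60 days) ✓; grade P4 ≥ P3 ✓ → eligible.
Transit Subsidy — status full-time ✓ (not excluded); service 253 days ≥ 12 weeks (≈84 days) ✓; age 61 ≥ 18 ✓; 36 hrs/wk ≥ 15 ✓ → eligible.
Dental Plan — status full-time ✗ (requires part-time or seasonal) → not eligible.

Paid Parental Leave, Backup Childcare, Transit Subsidy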